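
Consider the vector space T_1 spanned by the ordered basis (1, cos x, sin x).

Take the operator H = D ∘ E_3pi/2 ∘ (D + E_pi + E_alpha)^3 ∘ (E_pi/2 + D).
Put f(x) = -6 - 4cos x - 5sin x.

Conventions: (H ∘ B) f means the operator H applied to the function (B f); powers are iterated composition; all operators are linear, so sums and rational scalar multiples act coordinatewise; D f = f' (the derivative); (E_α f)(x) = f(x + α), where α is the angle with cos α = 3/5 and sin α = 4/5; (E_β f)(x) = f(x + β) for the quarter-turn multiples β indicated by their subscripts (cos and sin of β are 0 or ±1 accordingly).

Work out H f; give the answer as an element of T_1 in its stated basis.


E_pi/2 f = -6 - 5cos x + 4sin x
D f = -5cos x + 4sin x
(E_pi/2 + D) f = -6 - 10cos x + 8sin x
D (E_pi/2 + D) f = 8cos x + 10sin x
E_pi (E_pi/2 + D) f = -6 + 10cos x - 8sin x
E_alpha (E_pi/2 + D) f = -6 + (2/5)cos x + (64/5)sin x
(D + E_pi + E_alpha) (E_pi/2 + D) f = -12 + (92/5)cos x + (74/5)sin x
D (D + E_pi + E_alpha) (E_pi/2 + D) f = (74/5)cos x - (92/5)sin x
E_pi (D + E_pi + E_alpha) (E_pi/2 + D) f = -12 - (92/5)cos x - (74/5)sin x
E_alpha (D + E_pi + E_alpha) (E_pi/2 + D) f = -12 + (572/25)cos x - (146/25)sin x
(D + E_pi + E_alpha) (D + E_pi + E_alpha) (E_pi/2 + D) f = -24 + (482/25)cos x - (976/25)sin x
D (D + E_pi + E_alpha) (D + E_pi + E_alpha) (E_pi/2 + D) f = -(976/25)cos x - (482/25)sin x
E_pi (D + E_pi + E_alpha) (D + E_pi + E_alpha) (E_pi/2 + D) f = -24 - (482/25)cos x + (976/25)sin x
E_alpha (D + E_pi + E_alpha) (D + E_pi + E_alpha) (E_pi/2 + D) f = -24 - (2458/125)cos x - (4856/125)sin x
(D + E_pi + E_alpha) (D + E_pi + E_alpha) (D + E_pi + E_alpha) (E_pi/2 + D) f = -48 - (9748/125)cos x - (2386/125)sin x
E_3pi/2 (D + E_pi + E_alpha)^3 (E_pi/2 + D) f = -48 + (2386/125)cos x - (9748/125)sin x
D E_3pi/2 (D + E_pi + E_alpha)^3 (E_pi/2 + D) f = -(9748/125)cos x - (2386/125)sin x

the image equals g(x) = -(9748/125)cos x - (2386/125)sin x


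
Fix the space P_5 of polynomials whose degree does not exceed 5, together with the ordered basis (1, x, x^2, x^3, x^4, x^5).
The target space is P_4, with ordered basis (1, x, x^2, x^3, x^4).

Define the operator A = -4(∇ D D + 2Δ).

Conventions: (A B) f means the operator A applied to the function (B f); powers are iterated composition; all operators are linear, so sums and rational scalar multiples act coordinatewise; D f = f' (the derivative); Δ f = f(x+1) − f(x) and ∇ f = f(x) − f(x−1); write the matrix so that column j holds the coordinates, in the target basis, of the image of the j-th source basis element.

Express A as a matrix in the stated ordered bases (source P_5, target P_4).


image of 1: 0
image of x: -8
image of x^2: -16x - 8
image of x^3: -24x^2 - 24x - 32
image of x^4: -32x^3 - 48x^2 - 128x + 40
image of x^5: -40x^4 - 80x^3 - 320x^2 + 200x - 88
each image's coordinates form column j of the matrix

the matrix is [[0, -8, -8, -32, 40, -88]; [0, 0, -16, -24, -128, 200]; [0, 0, 0, -24, -48, -320]; [0, 0, 0, 0, -32, -80]; [0, 0, 0, 0, 0, -40]] (rows listed top to bottom)


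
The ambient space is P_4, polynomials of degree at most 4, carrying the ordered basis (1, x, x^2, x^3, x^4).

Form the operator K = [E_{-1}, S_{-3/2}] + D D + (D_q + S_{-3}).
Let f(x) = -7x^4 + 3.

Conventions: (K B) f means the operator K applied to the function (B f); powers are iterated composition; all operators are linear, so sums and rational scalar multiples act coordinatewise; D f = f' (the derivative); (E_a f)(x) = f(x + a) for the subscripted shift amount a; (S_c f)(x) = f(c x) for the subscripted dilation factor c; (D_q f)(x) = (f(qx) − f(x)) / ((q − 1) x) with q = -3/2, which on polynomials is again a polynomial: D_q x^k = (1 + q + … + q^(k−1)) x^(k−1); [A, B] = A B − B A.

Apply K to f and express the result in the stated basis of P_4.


the image equals g(x) = -567x^4 + (1981/8)x^3 - (1617/8)x^2 + (735/4)x - 407/16

S_{-3/2} f = -(567/16)x^4 + 3
E_{-1} S_{-3/2} f = -(567/16)x^4 + (567/4)x^3 - (1701/8)x^2 + (567/4)x - 519/16
E_{-1} f = -7x^4 + 28x^3 - 42x^2 + 28x - 4
S_{-3/2} E_{-1} f = -(567/16)x^4 - (189/2)x^3 - (189/2)x^2 - 42x - 4
[E_{-1}, S_{-3/2}] f = (945/4)x^3 - (945/8)x^2 + (735/4)x - 455/16
D f = -28x^3
D D f = -84x^2
D_q f = (91/8)x^3
S_{-3} f = -567x^4 + 3
(D_q + S_{-3}) f = -567x^4 + (91/8)x^3 + 3
([E_{-1}, S_{-3/2}] + D D + (D_q + S_{-3})) f = -567x^4 + (1981/8)x^3 - (1617/8)x^2 + (735/4)x - 407/16


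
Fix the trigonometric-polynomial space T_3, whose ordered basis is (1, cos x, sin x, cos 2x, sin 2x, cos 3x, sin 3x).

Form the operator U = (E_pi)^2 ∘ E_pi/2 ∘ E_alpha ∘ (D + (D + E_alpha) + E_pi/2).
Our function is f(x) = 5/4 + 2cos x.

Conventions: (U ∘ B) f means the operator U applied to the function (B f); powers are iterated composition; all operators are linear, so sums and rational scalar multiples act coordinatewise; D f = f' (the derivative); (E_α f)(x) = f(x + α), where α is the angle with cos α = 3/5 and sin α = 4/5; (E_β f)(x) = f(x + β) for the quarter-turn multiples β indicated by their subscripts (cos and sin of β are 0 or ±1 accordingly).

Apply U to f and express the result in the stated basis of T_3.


the image equals g(x) = 5/2 - (138/25)cos x + (134/25)sin x

D f = -2sin x
D f = -2sin x
E_alpha f = 5/4 + (6/5)cos x - (8/5)sin x
(D + E_alpha) f = 5/4 + (6/5)cos x - (18/5)sin x
E_pi/2 f = 5/4 - 2sin x
(D + (D + E_alpha) + E_pi/2) f = 5/2 + (6/5)cos x - (38/5)sin x
E_alpha (D + (D + E_alpha) + E_pi/2) f = 5/2 - (134/25)cos x - (138/25)sin x
E_pi/2 E_alpha (D + (D + E_alpha) + E_pi/2) f = 5/2 - (138/25)cos x + (134/25)sin x
E_pi (E_pi/2 ∘ E_alpha ∘ (D + (D + E_alpha) + E_pi/2)) f = 5/2 + (138/25)cos x - (134/25)sin x
E_pi E_pi (E_pi/2 ∘ E_alpha ∘ (D + (D + E_alpha) + E_pi/2)) f = 5/2 - (138/25)cos x + (134/25)sin x


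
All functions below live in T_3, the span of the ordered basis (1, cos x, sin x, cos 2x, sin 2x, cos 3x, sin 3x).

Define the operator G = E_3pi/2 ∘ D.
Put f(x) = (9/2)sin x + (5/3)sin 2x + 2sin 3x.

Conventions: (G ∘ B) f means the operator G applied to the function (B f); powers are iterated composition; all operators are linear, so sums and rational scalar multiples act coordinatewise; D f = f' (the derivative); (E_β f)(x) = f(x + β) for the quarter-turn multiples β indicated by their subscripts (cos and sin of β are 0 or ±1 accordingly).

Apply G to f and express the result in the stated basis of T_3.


the result is g(x) = (9/2)sin x - (10/3)cos 2x - 6sin 3x

D f = (9/2)cos x + (10/3)cos 2x + 6cos 3x
E_3pi/2 D f = (9/2)sin x - (10/3)cos 2x - 6sin 3x


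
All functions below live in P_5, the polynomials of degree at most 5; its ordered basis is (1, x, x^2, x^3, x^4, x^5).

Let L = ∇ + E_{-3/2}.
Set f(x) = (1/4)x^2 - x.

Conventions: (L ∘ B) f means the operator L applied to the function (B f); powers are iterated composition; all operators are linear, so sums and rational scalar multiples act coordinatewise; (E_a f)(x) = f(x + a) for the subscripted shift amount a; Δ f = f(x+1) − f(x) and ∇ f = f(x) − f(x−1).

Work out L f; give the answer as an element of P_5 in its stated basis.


the result is g(x) = (1/4)x^2 - (5/4)x + 13/16

∇ f = (1/2)x - 5/4
E_{-3/2} f = (1/4)x^2 - (7/4)x + 33/16
(∇ + E_{-3/2}) f = (1/4)x^2 - (5/4)x + 13/16


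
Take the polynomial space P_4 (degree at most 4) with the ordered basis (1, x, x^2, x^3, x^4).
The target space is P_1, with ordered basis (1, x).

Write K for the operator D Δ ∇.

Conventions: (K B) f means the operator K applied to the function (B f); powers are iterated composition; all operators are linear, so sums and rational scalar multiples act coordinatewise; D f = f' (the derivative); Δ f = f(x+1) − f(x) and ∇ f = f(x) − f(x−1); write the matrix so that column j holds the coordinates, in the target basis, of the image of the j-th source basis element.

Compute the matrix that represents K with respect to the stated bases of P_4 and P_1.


the matrix is [[0, 0, 0, 6, 0]; [0, 0, 0, 0, 24]] (rows listed top to bottom)

image of 1: 0
image of x: 0
image of x^2: 0
image of x^3: 6
image of x^4: 24x
each image's coordinates form column j of the matrix


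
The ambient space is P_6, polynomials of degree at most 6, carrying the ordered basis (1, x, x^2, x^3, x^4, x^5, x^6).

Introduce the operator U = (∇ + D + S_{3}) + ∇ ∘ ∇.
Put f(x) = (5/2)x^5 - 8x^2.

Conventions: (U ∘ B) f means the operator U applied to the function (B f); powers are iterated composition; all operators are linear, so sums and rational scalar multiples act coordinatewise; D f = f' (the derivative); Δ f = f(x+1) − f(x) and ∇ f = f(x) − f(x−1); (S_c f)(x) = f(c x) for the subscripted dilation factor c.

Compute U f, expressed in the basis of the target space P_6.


the image equals g(x) = (1215/2)x^5 + 25x^4 + 25x^3 - 197x^2 + (261/2)x - 161/2

∇ f = (25/2)x^4 - 25x^3 + 25x^2 - (57/2)x + 21/2
D f = (25/2)x^4 - 16x
S_{3} f = (1215/2)x^5 - 72x^2
(∇ + D + S_{3}) f = (1215/2)x^5 + 25x^4 - 25x^3 - 47x^2 - (89/2)x + 21/2
∇ f = (25/2)x^4 - 25x^3 + 25x^2 - (57/2)x + 21/2
∇ ∇ f = 50x^3 - 150x^2 + 175x - 91
((∇ + D + S_{3}) + ∇ ∘ ∇) f = (1215/2)x^5 + 25x^4 + 25x^3 - 197x^2 + (261/2)x - 161/2


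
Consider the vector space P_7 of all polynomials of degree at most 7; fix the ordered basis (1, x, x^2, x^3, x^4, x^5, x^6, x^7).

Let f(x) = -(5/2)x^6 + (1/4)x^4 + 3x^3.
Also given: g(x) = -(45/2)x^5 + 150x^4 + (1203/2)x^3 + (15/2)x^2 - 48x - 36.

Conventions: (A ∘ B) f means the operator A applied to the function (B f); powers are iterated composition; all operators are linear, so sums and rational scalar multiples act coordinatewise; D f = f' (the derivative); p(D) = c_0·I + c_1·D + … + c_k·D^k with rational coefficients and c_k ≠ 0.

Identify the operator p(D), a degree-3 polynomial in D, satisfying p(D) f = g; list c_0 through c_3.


D^0 f = -(5/2)x^6 + (1/4)x^4 + 3x^3
D^1 f = -15x^5 + x^3 + 9x^2
D^2 f = -75x^4 + 3x^2 + 18x
D^3 f = -300x^3 + 6x + 18
matching coefficients of g against c_0 f + c_1 Df + … from the top degree down determines the c_i
solution: c_0 = 0, c_1 = 3/2, c_2 = -2, c_3 = -2

c_0 = 0, c_1 = 3/2, c_2 = -2, c_3 = -2


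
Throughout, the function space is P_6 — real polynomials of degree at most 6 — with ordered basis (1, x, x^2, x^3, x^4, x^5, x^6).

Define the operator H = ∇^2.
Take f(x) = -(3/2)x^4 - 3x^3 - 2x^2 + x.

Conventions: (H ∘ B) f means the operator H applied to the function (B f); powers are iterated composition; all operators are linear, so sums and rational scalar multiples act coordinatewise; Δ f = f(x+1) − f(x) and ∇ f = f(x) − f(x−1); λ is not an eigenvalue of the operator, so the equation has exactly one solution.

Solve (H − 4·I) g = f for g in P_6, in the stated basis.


the image equals g(x) = (3/8)x^4 + (3/4)x^3 + (13/8)x^2 - (11/8)x + 1

write g with unknown coordinates in the stated basis and equate coefficients in (H − 4·I) g = f
solving from the highest basis element down gives g = (3/8)x^4 + (3/4)x^3 + (13/8)x^2 - (11/8)x + 1
check: H g = (9/2)x^2 - (9/2)x + 4
so H g − 4·g = -(3/2)x^4 - 3x^3 - 2x^2 + x = f ✓


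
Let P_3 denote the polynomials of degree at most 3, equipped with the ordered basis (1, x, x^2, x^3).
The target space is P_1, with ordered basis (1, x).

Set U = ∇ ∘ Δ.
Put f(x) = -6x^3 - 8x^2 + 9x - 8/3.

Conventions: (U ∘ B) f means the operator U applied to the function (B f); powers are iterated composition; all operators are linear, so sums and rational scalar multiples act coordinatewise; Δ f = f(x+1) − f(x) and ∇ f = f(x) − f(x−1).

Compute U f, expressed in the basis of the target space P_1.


g(x) = -36x - 16

Δ f = -18x^2 - 34x - 5
∇ Δ f = -36x - 16


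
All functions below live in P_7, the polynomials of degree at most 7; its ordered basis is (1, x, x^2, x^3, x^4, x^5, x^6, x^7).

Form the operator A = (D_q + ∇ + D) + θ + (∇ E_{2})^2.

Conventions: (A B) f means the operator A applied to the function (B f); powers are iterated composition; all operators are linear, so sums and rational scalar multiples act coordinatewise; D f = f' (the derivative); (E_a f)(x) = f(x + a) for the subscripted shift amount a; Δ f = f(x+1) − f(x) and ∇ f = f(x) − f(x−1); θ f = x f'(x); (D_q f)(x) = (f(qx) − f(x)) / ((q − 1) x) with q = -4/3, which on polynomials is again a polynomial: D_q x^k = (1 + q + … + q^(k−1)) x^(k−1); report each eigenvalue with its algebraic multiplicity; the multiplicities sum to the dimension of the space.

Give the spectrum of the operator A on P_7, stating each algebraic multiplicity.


λ = 0 (multiplicity 1), λ = 1 (multiplicity 1), λ = 2 (multiplicity 1), λ = 3 (multiplicity 1), λ = 4 (multiplicity 1), λ = 5 (multiplicity 1), λ = 6 (multiplicity 1), λ = 7 (multiplicity 1)

image of 1: 0
image of x: x + 3
image of x^2: 2x^2 + (11/3)x + 1
image of x^3: 3x^3 + (67/9)x^2 + 3x + 19
image of x^4: 4x^4 + (191/27)x^3 + 6x^2 + 76x + 109
image of x^5: 5x^5 + (991/81)x^4 + 10x^3 + 190x^2 + 545x + 571
image of x^6: 6x^6 + (2435/243)x^5 + 15x^4 + 380x^3 + 1635x^2 + 3426x + 2701
image of x^7: 7x^7 + (12859/729)x^6 + 21x^5 + 665x^4 + 3815x^3 + 11991x^2 + 18907x + 12139
the matrix is upper triangular; its diagonal is (0, 1, 2, 3, 4, 5, 6, 7)
for a triangular matrix the eigenvalues are the diagonal entries, with algebraic multiplicity their repetition count


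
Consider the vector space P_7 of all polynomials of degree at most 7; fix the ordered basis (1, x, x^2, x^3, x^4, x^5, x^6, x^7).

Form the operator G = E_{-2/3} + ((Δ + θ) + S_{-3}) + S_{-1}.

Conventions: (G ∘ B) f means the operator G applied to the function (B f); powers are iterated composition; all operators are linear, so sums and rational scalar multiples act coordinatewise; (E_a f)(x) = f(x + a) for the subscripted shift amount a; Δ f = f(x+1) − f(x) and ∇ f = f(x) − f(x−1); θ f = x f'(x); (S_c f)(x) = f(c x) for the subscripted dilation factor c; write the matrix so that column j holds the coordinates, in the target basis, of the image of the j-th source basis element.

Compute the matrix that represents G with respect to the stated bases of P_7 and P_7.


image of 1: 3
image of x: -2x + 1/3
image of x^2: 13x^2 + (2/3)x + 13/9
image of x^3: -24x^3 + x^2 + (13/3)x + 19/27
image of x^4: 87x^4 + (4/3)x^3 + (26/3)x^2 + (76/27)x + 97/81
image of x^5: -238x^5 + (5/3)x^4 + (130/9)x^3 + (190/27)x^2 + (485/81)x + 211/243
image of x^6: 737x^6 + 2x^5 + (65/3)x^4 + (380/27)x^3 + (485/27)x^2 + (422/81)x + 793/729
image of x^7: -2180x^7 + (7/3)x^6 + (91/3)x^5 + (665/27)x^4 + (3395/81)x^3 + (1477/81)x^2 + (5551/729)x + 2059/2187
each image's coordinates form column j of the matrix

the matrix is [[3, 1/3, 13/9, 19/27, 97/81, 211/243, 793/729, 2059/2187]; [0, -2, 2/3, 13/3, 76/27, 485/81, 422/81, 5551/729]; [0, 0, 13, 1, 26/3, 190/27, 485/27, 1477/81]; [0, 0, 0, -24, 4/3, 130/9, 380/27, 3395/81]; [0, 0, 0, 0, 87, 5/3, 65/3, 665/27]; [0, 0, 0, 0, 0, -238, 2, 91/3]; [0, 0, 0, 0, 0, 0, 737, 7/3]; [0, 0, 0, 0, 0, 0, 0, -2180]] (rows listed top to bottom)


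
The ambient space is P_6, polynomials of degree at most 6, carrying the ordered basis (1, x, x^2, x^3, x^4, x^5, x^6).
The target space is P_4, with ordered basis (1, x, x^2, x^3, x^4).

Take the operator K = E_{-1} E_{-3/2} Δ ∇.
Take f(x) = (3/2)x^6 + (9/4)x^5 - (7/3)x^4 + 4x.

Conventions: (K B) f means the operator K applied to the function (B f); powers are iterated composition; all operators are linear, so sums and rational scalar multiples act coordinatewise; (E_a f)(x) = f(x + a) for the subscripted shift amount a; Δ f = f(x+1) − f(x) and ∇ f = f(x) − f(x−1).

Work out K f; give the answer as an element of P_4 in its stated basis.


∇ f = 9x^5 - (45/4)x^4 - (11/6)x^3 + 14x^2 - (139/12)x + 85/12
Δ ∇ f = 45x^4 + 45x^3 + 17x^2 + (45/2)x - 5/3
E_{-3/2} Δ ∇ f = 45x^4 - 225x^3 + 422x^2 - (1329/4)x + 3781/48
E_{-1} (E_{-3/2} Δ) ∇ f = 45x^4 - 405x^3 + 1367x^2 - (8125/4)x + 52945/48

g(x) = 45x^4 - 405x^3 + 1367x^2 - (8125/4)x + 52945/48


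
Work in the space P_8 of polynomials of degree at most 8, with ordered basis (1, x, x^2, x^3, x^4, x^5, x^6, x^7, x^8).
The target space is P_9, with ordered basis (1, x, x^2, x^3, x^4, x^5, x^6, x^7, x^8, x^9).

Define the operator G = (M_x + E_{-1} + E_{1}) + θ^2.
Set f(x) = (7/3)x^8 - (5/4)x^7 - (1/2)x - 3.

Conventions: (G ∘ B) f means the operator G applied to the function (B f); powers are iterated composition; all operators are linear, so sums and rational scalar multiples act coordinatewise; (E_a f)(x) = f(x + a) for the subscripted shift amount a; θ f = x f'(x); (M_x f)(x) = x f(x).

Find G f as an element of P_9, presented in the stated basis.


g(x) = (7/3)x^9 + (611/4)x^8 - (255/4)x^7 + (392/3)x^6 - (105/2)x^5 + (980/3)x^4 - (175/2)x^3 + (781/6)x^2 - 22x - 4/3

M_x f = (7/3)x^9 - (5/4)x^8 - (1/2)x^2 - 3x
E_{-1} f = (7/3)x^8 - (239/12)x^7 + (889/12)x^6 - (1883/12)x^5 + (2485/12)x^4 - (2093/12)x^3 + (1099/12)x^2 - (335/12)x + 13/12
E_{1} f = (7/3)x^8 + (209/12)x^7 + (679/12)x^6 + (1253/12)x^5 + (1435/12)x^4 + (1043/12)x^3 + (469/12)x^2 + (113/12)x - 29/12
(M_x + E_{-1} + E_{1}) f = (7/3)x^9 + (41/12)x^8 - (5/2)x^7 + (392/3)x^6 - (105/2)x^5 + (980/3)x^4 - (175/2)x^3 + (781/6)x^2 - (43/2)x - 4/3
θ f = (56/3)x^8 - (35/4)x^7 - (1/2)x
θ θ f = (448/3)x^8 - (245/4)x^7 - (1/2)x
((M_x + E_{-1} + E_{1}) + θ^2) f = (7/3)x^9 + (611/4)x^8 - (255/4)x^7 + (392/3)x^6 - (105/2)x^5 + (980/3)x^4 - (175/2)x^3 + (781/6)x^2 - 22x - 4/3


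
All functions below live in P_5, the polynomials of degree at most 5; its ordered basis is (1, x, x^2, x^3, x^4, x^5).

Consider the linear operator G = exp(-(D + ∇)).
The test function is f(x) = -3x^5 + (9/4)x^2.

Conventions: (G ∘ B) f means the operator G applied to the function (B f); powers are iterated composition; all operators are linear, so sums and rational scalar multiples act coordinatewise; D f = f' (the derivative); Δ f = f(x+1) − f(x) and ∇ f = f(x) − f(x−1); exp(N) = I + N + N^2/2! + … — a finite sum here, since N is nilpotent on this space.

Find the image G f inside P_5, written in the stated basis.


the image equals g(x) = -3x^5 + 30x^4 - 150x^3 + (1809/4)x^2 - 789x + 2481/4

order-1 term: 30x^4 - 30x^3 + 30x^2 - 24x + 21/4
order-2 term: -120x^3 + 180x^2 - 165x + 69
order-3 term: 240x^2 - 360x + 210
order-4 term: -240x + 240
order-5 term: 96
the series for exp(-(D + ∇)) f terminates at order 5
exp(-(D + ∇)) f = -3x^5 + 30x^4 - 150x^3 + (1809/4)x^2 - 789x + 2481/4


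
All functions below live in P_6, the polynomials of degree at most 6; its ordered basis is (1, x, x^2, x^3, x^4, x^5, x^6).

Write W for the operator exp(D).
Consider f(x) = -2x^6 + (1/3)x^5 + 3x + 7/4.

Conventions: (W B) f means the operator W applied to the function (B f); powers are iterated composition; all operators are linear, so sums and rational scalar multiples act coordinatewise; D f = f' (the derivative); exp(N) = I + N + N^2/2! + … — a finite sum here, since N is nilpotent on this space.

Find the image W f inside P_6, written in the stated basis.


g(x) = -2x^6 - (35/3)x^5 - (85/3)x^4 - (110/3)x^3 - (80/3)x^2 - (22/3)x + 37/12

order-1 term: -12x^5 + (5/3)x^4 + 3
order-2 term: -30x^4 + (10/3)x^3
order-3 term: -40x^3 + (10/3)x^2
order-4 term: -30x^2 + (5/3)x
order-5 term: -12x + 1/3
order-6 term: -2
the series for exp(D) f terminates at order 6
exp(D) f = -2x^6 - (35/3)x^5 - (85/3)x^4 - (110/3)x^3 - (80/3)x^2 - (22/3)x + 37/12


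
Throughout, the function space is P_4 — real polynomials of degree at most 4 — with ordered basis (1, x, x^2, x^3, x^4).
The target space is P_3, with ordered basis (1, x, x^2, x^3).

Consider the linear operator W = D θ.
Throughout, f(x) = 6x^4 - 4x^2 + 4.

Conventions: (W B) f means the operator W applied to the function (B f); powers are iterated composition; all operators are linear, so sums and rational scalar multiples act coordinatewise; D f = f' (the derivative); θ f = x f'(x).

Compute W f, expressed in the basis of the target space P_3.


the result is g(x) = 96x^3 - 16x

θ f = 24x^4 - 8x^2
D θ f = 96x^3 - 16x


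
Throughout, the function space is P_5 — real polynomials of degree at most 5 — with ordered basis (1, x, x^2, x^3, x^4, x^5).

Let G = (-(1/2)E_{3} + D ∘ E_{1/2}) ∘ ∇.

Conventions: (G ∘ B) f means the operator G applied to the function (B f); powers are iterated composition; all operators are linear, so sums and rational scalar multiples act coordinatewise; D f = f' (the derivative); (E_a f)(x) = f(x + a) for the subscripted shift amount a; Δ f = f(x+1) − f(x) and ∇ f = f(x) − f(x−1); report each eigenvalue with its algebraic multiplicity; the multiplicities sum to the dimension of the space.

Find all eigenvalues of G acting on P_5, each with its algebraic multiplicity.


λ = 0 (multiplicity 6)

image of 1: 0
image of x: -1/2
image of x^2: -x - 1/2
image of x^3: -(3/2)x^2 - (3/2)x - 19/2
image of x^4: -2x^3 - 3x^2 - 38x - 63/2
image of x^5: -(5/2)x^4 - 5x^3 - 95x^2 - (315/2)x - 211/2
the matrix is upper triangular; its diagonal is (0, 0, 0, 0, 0, 0)
for a triangular matrix the eigenvalues are the diagonal entries, with algebraic multiplicity their repetition count


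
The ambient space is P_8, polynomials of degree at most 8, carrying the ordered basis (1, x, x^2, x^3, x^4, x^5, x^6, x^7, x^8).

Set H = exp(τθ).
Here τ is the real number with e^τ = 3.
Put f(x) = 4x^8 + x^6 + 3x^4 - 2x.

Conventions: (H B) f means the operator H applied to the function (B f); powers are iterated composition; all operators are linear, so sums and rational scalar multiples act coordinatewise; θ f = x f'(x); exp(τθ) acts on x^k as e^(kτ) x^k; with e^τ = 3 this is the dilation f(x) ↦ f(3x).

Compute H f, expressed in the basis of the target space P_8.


exp(τθ) x^k = e^(kτ) x^k; with e^τ = 3 this sends x^k to 3^k x^k
x ↦ 3 x
x^4 ↦ 81 x^4
x^6 ↦ 729 x^6
x^8 ↦ 6561 x^8
applying this coordinatewise to f: exp(τθ) f = 26244x^8 + 729x^6 + 243x^4 - 6x

the image equals g(x) = 26244x^8 + 729x^6 + 243x^4 - 6x


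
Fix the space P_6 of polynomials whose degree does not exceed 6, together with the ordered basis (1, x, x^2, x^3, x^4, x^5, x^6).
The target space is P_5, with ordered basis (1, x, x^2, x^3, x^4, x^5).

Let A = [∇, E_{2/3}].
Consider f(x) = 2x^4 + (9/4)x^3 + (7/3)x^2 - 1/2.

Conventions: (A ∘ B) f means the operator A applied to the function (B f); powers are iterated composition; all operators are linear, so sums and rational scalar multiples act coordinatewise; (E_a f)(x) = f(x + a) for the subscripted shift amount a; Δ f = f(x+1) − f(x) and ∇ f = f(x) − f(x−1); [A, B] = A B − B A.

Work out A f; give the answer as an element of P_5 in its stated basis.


E_{2/3} f = 2x^4 + (91/12)x^3 + (73/6)x^2 + (229/27)x + 259/162
∇ E_{2/3} f = 8x^3 + (43/4)x^2 + (115/12)x + 205/108
∇ f = 8x^3 - (21/4)x^2 + (71/12)x - 25/12
E_{2/3} ∇ f = 8x^3 + (43/4)x^2 + (115/12)x + 205/108
[∇, E_{2/3}] f = 0

the image equals g(x) = 0


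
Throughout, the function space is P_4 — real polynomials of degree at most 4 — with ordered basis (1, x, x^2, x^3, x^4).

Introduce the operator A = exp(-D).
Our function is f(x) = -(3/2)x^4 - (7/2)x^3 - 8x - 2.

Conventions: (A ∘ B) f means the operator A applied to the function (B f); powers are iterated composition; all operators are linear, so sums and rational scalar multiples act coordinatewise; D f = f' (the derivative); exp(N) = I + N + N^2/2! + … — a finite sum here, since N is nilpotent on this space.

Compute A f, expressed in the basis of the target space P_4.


order-1 term: 6x^3 + (21/2)x^2 + 8
order-2 term: -9x^2 - (21/2)x
order-3 term: 6x + 7/2
order-4 term: -3/2
the series for exp(-D) f terminates at order 4
exp(-D) f = -(3/2)x^4 + (5/2)x^3 + (3/2)x^2 - (25/2)x + 8

the image equals g(x) = -(3/2)x^4 + (5/2)x^3 + (3/2)x^2 - (25/2)x + 8


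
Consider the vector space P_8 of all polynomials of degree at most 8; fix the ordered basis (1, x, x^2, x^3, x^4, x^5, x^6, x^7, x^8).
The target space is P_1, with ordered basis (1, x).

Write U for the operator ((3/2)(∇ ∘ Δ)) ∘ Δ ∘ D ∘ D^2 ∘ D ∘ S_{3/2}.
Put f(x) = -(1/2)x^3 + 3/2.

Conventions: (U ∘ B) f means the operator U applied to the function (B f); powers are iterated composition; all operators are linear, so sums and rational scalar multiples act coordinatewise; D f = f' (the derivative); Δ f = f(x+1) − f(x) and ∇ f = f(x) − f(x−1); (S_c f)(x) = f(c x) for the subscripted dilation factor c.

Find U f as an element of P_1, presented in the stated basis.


S_{3/2} f = -(27/16)x^3 + 3/2
D S_{3/2} f = -(81/16)x^2
D D S_{3/2} f = -(81/8)x
D D D S_{3/2} f = -81/8
D (D^2 ∘ D) S_{3/2} f = 0
Δ D (D^2 ∘ D) S_{3/2} f = 0
Δ Δ D (D^2 ∘ D) S_{3/2} f = 0
∇ Δ Δ D (D^2 ∘ D) S_{3/2} f = 0
((3/2)(∇ ∘ Δ)) Δ D (D^2 ∘ D) S_{3/2} f = 0

the result is g(x) = 0


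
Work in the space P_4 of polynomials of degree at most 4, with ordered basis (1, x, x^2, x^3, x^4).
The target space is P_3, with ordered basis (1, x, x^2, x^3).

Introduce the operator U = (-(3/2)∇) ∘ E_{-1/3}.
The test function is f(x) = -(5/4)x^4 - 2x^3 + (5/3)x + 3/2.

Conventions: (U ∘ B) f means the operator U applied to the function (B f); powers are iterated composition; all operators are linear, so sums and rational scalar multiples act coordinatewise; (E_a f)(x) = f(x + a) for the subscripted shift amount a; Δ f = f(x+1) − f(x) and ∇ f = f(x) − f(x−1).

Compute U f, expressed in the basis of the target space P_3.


E_{-1/3} f = -(5/4)x^4 - (1/3)x^3 + (7/6)x^2 + (32/27)x + 325/324
∇ E_{-1/3} f = -5x^3 + (13/2)x^2 - (5/3)x + 101/108
(-(3/2)∇) E_{-1/3} f = (15/2)x^3 - (39/4)x^2 + (5/2)x - 101/72

g(x) = (15/2)x^3 - (39/4)x^2 + (5/2)x - 101/72


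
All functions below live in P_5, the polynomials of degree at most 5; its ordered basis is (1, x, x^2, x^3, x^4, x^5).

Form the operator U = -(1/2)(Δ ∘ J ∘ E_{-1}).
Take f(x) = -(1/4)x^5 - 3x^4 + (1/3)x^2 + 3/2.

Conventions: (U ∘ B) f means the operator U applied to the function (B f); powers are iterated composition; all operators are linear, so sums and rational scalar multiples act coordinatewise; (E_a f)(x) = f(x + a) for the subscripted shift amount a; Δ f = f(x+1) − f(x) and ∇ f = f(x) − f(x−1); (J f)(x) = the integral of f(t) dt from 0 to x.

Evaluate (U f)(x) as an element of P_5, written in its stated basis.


the image equals g(x) = (1/8)x^5 + (19/16)x^4 - (31/12)x^3 + (121/48)x^2 - (29/24)x - 379/720

E_{-1} f = -(1/4)x^5 - (7/4)x^4 + (19/2)x^3 - (91/6)x^2 + (121/12)x - 11/12
J E_{-1} f = -(1/24)x^6 - (7/20)x^5 + (19/8)x^4 - (91/18)x^3 + (121/24)x^2 - (11/12)x
Δ J E_{-1} f = -(1/4)x^5 - (19/8)x^4 + (31/6)x^3 - (121/24)x^2 + (29/12)x + 379/360
(-(1/2)(Δ ∘ J ∘ E_{-1})) f = (1/8)x^5 + (19/16)x^4 - (31/12)x^3 + (121/48)x^2 - (29/24)x - 379/720


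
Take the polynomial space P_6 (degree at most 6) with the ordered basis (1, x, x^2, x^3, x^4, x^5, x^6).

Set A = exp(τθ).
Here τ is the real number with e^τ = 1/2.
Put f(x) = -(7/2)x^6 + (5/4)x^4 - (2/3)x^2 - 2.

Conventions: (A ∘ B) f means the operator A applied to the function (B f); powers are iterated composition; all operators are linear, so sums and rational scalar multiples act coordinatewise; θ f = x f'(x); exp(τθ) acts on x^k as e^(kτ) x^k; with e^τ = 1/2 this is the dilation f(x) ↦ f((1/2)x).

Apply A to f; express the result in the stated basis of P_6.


the image equals g(x) = -(7/128)x^6 + (5/64)x^4 - (1/6)x^2 - 2

exp(τθ) x^k = e^(kτ) x^k; with e^τ = 1/2 this sends x^k to (1/2)^k x^k
x^2 ↦ 1/4 x^2
x^4 ↦ 1/16 x^4
x^6 ↦ 1/64 x^6
applying this coordinatewise to f: exp(τθ) f = -(7/128)x^6 + (5/64)x^4 - (1/6)x^2 - 2


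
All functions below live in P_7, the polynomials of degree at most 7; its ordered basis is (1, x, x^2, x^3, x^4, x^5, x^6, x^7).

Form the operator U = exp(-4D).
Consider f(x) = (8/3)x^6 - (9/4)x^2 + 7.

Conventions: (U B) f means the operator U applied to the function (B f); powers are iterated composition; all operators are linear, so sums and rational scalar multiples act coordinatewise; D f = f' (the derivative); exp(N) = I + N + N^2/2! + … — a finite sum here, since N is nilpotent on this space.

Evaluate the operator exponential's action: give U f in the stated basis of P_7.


the result is g(x) = (8/3)x^6 - 64x^5 + 640x^4 - (10240/3)x^3 + (40951/4)x^2 - 16366x + 32681/3

order-1 term: -64x^5 + 18x
order-2 term: 640x^4 - 36
order-3 term: -(10240/3)x^3
order-4 term: 10240x^2
order-5 term: -16384x
order-6 term: 32768/3
the series for exp(-4D) f terminates at order 6
exp(-4D) f = (8/3)x^6 - 64x^5 + 640x^4 - (10240/3)x^3 + (40951/4)x^2 - 16366x + 32681/3


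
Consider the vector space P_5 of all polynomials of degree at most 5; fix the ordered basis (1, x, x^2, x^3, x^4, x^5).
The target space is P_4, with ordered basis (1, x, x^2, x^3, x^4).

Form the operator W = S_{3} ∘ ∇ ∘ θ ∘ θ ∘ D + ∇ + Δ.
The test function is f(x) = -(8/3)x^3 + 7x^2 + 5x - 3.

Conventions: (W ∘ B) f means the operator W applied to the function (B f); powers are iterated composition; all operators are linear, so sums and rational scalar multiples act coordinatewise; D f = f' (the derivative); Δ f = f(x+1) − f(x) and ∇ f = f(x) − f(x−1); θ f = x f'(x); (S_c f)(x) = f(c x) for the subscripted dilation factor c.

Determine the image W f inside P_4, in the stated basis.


the result is g(x) = -16x^2 - 164x + 152/3

D f = -8x^2 + 14x + 5
θ D f = -16x^2 + 14x
θ θ D f = -32x^2 + 14x
∇ (θ ∘ θ) D f = -64x + 46
S_{3} ∇ (θ ∘ θ) D f = -192x + 46
∇ f = -8x^2 + 22x - 14/3
Δ f = -8x^2 + 6x + 28/3
(S_{3} ∘ ∇ ∘ θ ∘ θ ∘ D + ∇ + Δ) f = -16x^2 - 164x + 152/3


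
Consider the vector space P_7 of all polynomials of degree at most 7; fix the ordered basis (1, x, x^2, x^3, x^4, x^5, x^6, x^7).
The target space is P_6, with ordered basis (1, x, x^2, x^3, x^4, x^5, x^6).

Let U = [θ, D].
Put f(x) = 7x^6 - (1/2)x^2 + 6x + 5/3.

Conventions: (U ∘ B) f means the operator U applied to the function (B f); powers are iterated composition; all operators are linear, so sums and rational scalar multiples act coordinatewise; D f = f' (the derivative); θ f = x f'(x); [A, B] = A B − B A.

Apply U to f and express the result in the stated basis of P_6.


the result is g(x) = -42x^5 + x - 6

D f = 42x^5 - x + 6
θ D f = 210x^5 - x
θ f = 42x^6 - x^2 + 6x
D θ f = 252x^5 - 2x + 6
[θ, D] f = -42x^5 + x - 6


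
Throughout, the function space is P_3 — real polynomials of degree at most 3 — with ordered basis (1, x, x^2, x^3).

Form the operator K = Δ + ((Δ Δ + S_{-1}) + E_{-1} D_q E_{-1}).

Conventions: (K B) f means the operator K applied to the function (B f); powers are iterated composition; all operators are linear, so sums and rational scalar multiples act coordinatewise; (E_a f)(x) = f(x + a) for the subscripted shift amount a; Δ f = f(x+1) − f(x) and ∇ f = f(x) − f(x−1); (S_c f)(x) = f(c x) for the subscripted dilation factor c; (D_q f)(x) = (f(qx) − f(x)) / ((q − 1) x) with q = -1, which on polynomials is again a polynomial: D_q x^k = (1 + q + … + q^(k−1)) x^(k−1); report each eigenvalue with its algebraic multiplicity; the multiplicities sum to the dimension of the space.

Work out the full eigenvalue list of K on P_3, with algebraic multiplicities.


image of 1: 1
image of x: -x + 2
image of x^2: x^2 + 2x + 1
image of x^3: -x^3 + 4x^2 + 7x + 11
the matrix is upper triangular; its diagonal is (1, -1, 1, -1)
for a triangular matrix the eigenvalues are the diagonal entries, with algebraic multiplicity their repetition count

λ = -1 (multiplicity 2), λ = 1 (multiplicity 2)


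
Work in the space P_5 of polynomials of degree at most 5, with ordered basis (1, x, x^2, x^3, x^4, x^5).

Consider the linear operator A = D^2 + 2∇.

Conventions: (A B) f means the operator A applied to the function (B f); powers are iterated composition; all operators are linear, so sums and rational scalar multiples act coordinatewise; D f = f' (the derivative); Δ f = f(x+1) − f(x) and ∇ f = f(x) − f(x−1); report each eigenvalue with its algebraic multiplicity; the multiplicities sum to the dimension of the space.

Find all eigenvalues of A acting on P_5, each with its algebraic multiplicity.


image of 1: 0
image of x: 2
image of x^2: 4x
image of x^3: 6x^2 + 2
image of x^4: 8x^3 + 8x - 2
image of x^5: 10x^4 + 20x^2 - 10x + 2
the matrix is upper triangular; its diagonal is (0, 0, 0, 0, 0, 0)
for a triangular matrix the eigenvalues are the diagonal entries, with algebraic multiplicity their repetition count

λ = 0 (multiplicity 6)


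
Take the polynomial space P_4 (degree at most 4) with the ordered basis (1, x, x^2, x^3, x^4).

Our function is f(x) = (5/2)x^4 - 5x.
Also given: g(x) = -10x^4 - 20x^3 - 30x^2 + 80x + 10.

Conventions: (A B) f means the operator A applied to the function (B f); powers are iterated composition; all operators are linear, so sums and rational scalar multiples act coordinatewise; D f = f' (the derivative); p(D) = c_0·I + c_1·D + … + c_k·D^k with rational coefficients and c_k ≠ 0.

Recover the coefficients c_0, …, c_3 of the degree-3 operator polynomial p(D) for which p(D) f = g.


D^0 f = (5/2)x^4 - 5x
D^1 f = 10x^3 - 5
D^2 f = 30x^2
D^3 f = 60x
matching coefficients of g against c_0 f + c_1 Df + … from the top degree down determines the c_i
solution: c_0 = -4, c_1 = -2, c_2 = -1, c_3 = 1

c_0 = -4, c_1 = -2, c_2 = -1, c_3 = 1


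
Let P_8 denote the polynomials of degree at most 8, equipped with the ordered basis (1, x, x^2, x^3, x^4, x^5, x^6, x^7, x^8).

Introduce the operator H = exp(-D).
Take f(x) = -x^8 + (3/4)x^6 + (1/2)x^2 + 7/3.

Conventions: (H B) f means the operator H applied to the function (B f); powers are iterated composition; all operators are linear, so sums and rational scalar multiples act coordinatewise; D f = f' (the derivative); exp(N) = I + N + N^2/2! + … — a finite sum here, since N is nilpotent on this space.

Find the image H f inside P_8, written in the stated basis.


order-1 term: 8x^7 - (9/2)x^5 - x
order-2 term: -28x^6 + (45/4)x^4 + 1/2
order-3 term: 56x^5 - 15x^3
order-4 term: -70x^4 + (45/4)x^2
order-5 term: 56x^3 - (9/2)x
order-6 term: -28x^2 + 3/4
order-7 term: 8x
order-8 term: -1
the series for exp(-D) f terminates at order 8
exp(-D) f = -x^8 + 8x^7 - (109/4)x^6 + (103/2)x^5 - (235/4)x^4 + 41x^3 - (65/4)x^2 + (5/2)x + 31/12

the image equals g(x) = -x^8 + 8x^7 - (109/4)x^6 + (103/2)x^5 - (235/4)x^4 + 41x^3 - (65/4)x^2 + (5/2)x + 31/12


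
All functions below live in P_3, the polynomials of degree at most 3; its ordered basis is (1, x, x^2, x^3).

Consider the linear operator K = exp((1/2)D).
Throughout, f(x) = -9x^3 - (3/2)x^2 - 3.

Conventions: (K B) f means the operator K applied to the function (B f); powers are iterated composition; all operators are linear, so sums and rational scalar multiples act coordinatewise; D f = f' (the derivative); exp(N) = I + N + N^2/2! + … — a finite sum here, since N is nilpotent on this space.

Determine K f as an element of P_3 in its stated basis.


the image equals g(x) = -9x^3 - 15x^2 - (33/4)x - 9/2

order-1 term: -(27/2)x^2 - (3/2)x
order-2 term: -(27/4)x - 3/8
order-3 term: -9/8
the series for exp((1/2)D) f terminates at order 3
exp((1/2)D) f = -9x^3 - 15x^2 - (33/4)x - 9/2


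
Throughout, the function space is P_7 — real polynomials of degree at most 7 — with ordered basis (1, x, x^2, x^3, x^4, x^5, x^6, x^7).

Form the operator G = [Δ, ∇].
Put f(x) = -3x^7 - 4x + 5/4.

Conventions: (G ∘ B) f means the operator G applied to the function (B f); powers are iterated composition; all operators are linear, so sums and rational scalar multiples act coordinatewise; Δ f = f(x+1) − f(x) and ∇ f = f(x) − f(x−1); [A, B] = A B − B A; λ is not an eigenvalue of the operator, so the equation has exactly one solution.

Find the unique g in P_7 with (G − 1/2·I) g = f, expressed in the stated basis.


write g with unknown coordinates in the stated basis and equate coefficients in (G − 1/2·I) g = f
solving from the highest basis element down gives g = 6x^7 + 8x - 5/2
check: G g = 0
so G g − 1/2·g = -3x^7 - 4x + 5/4 = f ✓

the image equals g(x) = 6x^7 + 8x - 5/2


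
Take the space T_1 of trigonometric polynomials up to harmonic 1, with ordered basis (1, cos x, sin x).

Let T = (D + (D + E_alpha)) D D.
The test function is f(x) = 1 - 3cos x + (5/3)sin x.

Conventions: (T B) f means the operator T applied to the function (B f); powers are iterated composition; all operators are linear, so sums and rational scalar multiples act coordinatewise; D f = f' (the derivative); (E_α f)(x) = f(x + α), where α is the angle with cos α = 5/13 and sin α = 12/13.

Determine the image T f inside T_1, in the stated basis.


D f = (5/3)cos x + 3sin x
D D f = 3cos x - (5/3)sin x
D (D D) f = -(5/3)cos x - 3sin x
D (D D) f = -(5/3)cos x - 3sin x
E_alpha (D D) f = -(5/13)cos x - (133/39)sin x
(D + E_alpha) (D D) f = -(80/39)cos x - (250/39)sin x
(D + (D + E_alpha)) (D D) f = -(145/39)cos x - (367/39)sin x

the image equals g(x) = -(145/39)cos x - (367/39)sin x


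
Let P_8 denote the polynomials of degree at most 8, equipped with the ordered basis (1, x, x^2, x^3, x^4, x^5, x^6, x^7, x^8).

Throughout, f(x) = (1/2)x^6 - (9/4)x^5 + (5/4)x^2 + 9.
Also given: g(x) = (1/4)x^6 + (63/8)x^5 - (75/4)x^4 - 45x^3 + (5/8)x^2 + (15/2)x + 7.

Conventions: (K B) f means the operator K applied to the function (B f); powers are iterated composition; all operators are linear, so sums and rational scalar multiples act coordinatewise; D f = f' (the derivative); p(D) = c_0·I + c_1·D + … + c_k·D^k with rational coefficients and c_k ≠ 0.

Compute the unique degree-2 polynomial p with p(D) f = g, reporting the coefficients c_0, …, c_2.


D^0 f = (1/2)x^6 - (9/4)x^5 + (5/4)x^2 + 9
D^1 f = 3x^5 - (45/4)x^4 + (5/2)x
D^2 f = 15x^4 - 45x^3 + 5/2
matching coefficients of g against c_0 f + c_1 Df + … from the top degree down determines the c_i
solution: c_0 = 1/2, c_1 = 3, c_2 = 1

p(D) = (1/2)·I + 3·D + D^2, i.e. c_0 = 1/2, c_1 = 3, c_2 = 1


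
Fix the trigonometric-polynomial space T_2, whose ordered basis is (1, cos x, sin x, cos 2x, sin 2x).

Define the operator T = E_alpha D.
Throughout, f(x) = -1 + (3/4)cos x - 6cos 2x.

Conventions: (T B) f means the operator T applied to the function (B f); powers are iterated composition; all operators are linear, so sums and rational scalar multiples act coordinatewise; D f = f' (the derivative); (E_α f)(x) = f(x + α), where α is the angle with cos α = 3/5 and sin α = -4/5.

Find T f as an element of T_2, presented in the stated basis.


the result is g(x) = (3/5)cos x - (9/20)sin x - (288/25)cos 2x - (84/25)sin 2x

D f = -(3/4)sin x + 12sin 2x
E_alpha D f = (3/5)cos x - (9/20)sin x - (288/25)cos 2x - (84/25)sin 2x


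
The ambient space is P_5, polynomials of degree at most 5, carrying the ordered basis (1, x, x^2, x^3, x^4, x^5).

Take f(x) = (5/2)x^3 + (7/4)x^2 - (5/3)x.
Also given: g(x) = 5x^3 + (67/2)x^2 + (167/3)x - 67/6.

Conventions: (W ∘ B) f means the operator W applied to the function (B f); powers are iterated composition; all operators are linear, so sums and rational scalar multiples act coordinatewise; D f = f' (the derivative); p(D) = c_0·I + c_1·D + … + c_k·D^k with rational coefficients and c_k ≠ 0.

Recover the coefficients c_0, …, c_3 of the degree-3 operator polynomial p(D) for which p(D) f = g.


D^0 f = (5/2)x^3 + (7/4)x^2 - (5/3)x
D^1 f = (15/2)x^2 + (7/2)x - 5/3
D^2 f = 15x + 7/2
D^3 f = 15
matching coefficients of g against c_0 f + c_1 Df + … from the top degree down determines the c_i
solution: c_0 = 2, c_1 = 4, c_2 = 3, c_3 = -1

c_0 = 2, c_1 = 4, c_2 = 3, c_3 = -1


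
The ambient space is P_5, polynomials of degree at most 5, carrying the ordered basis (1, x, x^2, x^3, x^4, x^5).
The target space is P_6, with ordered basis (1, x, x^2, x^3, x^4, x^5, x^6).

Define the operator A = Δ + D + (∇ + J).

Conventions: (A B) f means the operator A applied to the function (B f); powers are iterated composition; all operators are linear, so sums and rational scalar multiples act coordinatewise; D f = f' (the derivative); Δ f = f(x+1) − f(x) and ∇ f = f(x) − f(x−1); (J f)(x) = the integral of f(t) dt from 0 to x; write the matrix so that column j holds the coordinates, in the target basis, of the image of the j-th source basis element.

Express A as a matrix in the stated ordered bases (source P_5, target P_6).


image of 1: x
image of x: (1/2)x^2 + 3
image of x^2: (1/3)x^3 + 6x
image of x^3: (1/4)x^4 + 9x^2 + 2
image of x^4: (1/5)x^5 + 12x^3 + 8x
image of x^5: (1/6)x^6 + 15x^4 + 20x^2 + 2
each image's coordinates form column j of the matrix

the matrix is [[0, 3, 0, 2, 0, 2]; [1, 0, 6, 0, 8, 0]; [0, 1/2, 0, 9, 0, 20]; [0, 0, 1/3, 0, 12, 0]; [0, 0, 0, 1/4, 0, 15]; [0, 0, 0, 0, 1/5, 0]; [0, 0, 0, 0, 0, 1/6]] (rows listed top to bottom)
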